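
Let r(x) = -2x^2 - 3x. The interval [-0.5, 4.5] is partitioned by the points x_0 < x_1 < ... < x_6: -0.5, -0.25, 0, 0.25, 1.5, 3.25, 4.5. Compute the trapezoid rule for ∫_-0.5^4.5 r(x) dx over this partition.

-93.9375

Subinterval widths: 0.25, 0.25, 0.25, 1.25, 1.75, 1.25.
r(-0.5) = 1, r(-0.25) = 0.625, r(0) = 0, r(0.25) = -0.875, r(1.5) = -9, r(3.25) = -30.875, r(4.5) = -54.
On each subinterval the trapezoid contributes (Δx_i/2)·[r(x_{i-1}) + r(x_i)].
Sum = -93.9375.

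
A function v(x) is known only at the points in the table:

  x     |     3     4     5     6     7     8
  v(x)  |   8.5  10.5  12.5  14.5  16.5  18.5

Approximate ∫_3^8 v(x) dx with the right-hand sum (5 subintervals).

Δx = 1.
Sum = 1·[10.5 + 12.5 + 14.5 + 16.5 + 18.5] = 72.5.

72.5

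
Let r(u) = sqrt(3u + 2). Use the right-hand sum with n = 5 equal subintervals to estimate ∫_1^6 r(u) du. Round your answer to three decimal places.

18.482

Δu = (6 − 1)/5 = 1.
Right endpoints: 2, 3, 4, 5, 6.
r(2) ≈ 2.828, r(3) ≈ 3.317, r(4) ≈ 3.742, r(5) ≈ 4.123, r(6) ≈ 4.472.
Sum = Δu · [r(2) + r(3) + r(4) + r(5) + r(6)].
Sum ≈ 18.482.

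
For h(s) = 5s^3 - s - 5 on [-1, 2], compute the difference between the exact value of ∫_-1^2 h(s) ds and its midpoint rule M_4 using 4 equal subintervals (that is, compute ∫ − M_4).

1.0546875

Exact integral: ∫_-1^2 h(s) ds = 2.25.
M_4 = 1.1953125.
Error = 2.25 − 1.1953125 = 1.0546875.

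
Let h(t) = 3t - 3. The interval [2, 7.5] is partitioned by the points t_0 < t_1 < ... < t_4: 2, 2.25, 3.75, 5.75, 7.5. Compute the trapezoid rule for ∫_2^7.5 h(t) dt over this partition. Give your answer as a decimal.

61.875

Subinterval widths: 0.25, 1.5, 2, 1.75.
h(2) = 3, h(2.25) = 3.75, h(3.75) = 8.25, h(5.75) = 14.25, h(7.5) = 19.5.
On each subinterval the trapezoid contributes (Δt_i/2)·[h(t_{i-1}) + h(t_i)].
Sum = 61.875.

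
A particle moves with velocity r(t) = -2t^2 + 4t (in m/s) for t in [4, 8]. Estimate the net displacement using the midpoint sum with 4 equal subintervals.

-202

Δt = (8 − 4)/4 = 1.
Midpoints: 4.5, 5.5, 6.5, 7.5.
r(4.5) = -22.5, r(5.5) = -38.5, r(6.5) = -58.5, r(7.5) = -82.5.
Sum = Δt · [r(4.5) + r(5.5) + r(6.5) + r(7.5)].
Sum = -202.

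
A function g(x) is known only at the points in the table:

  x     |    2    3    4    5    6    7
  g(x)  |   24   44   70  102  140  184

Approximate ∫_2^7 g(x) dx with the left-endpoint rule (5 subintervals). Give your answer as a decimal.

380

Δx = 1.
Sum = 1·[24 + 44 + 70 + 102 + 140] = 380.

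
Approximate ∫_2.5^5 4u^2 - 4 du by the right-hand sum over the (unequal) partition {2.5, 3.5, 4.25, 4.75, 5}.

Subinterval widths: 1, 0.75, 0.5, 0.25.
Right endpoints: 3.5, 4.25, 4.75, 5.
f(3.5) = 45, f(4.25) = 68.25, f(4.75) = 86.25, f(5) = 96.
Sum = Σ Δu_i · f(u_i).
Sum = 163.3125.

163.3125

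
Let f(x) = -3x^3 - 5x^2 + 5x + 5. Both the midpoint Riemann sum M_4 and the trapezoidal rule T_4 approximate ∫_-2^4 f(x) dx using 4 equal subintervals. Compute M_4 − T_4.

M_4 = -224.25.
T_4 = -271.5.
M_4 − T_4 = 47.25.

47.25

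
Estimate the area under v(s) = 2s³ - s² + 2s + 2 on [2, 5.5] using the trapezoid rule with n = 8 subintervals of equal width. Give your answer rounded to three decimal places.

Δs = (5.5 − 2)/8 = 0.4375.
v(2) = 18, v(2.4375) = 61231/2048, v(2.875) = 47.01171875, v(3.3125) = 144069/2048, v(3.75) = 100.90625, v(4.1875) = 286099/2048, v(4.625) = 187.72265625, v(5.0625) = 503785/2048, v(5.5) = 315.5.
T_8 = (Δs/2)·[v(s_0) + 2v(s_1) + ... + 2v(s_{7}) + v(s_8)].
Sum ≈ 432.390.

432.390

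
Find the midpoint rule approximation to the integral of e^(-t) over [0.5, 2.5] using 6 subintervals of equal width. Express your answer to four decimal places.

0.5220

Δt = (2.5 − 0.5)/6 = 1/3.
Midpoints: 2/3, 1, 4/3, 5/3, 2, 7/3.
f(2/3) ≈ 0.5134, f(1) ≈ 0.3679, f(4/3) ≈ 0.2636, f(5/3) ≈ 0.1889, f(2) ≈ 0.1353, f(7/3) ≈ 0.0970.
Sum = Δt · [f(2/3) + f(1) + f(4/3) + ...].
Sum ≈ 0.5220.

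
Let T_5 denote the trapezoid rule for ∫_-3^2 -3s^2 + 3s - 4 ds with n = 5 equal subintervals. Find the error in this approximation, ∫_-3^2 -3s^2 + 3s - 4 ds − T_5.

2.5

Exact integral: ∫_-3^2 f(s) ds = -62.5.
T_5 = -65.
Error = -62.5 − (-65) = 2.5.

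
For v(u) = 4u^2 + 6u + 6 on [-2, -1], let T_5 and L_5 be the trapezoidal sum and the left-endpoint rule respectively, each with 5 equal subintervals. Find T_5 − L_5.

T_5 = 6.36.
L_5 = 6.96.
T_5 − L_5 = -0.6.

-0.6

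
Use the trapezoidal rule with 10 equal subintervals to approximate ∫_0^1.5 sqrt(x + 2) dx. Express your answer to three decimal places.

2.479

Δx = (1.5 − 0)/10 = 0.15.
f(0) ≈ 1.414, f(0.15) ≈ 1.466, f(0.3) ≈ 1.517, f(0.45) ≈ 1.565, f(0.6) ≈ 1.612, f(0.75) ≈ 1.658, f(0.9) ≈ 1.703, f(1.05) ≈ 1.746, f(1.2) ≈ 1.789, f(1.35) ≈ 1.830, f(1.5) ≈ 1.871.
T_10 = (Δx/2)·[f(x_0) + 2f(x_1) + ... + 2f(x_{9}) + f(x_10)].
Sum ≈ 2.479.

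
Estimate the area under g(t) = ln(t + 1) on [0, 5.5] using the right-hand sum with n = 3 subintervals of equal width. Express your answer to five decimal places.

Δt = (5.5 − 0)/3 = 11/6.
Right endpoints: 11/6, 11/3, 5.5.
g(11/6) ≈ 1.04145, g(11/3) ≈ 1.54045, g(5.5) ≈ 1.87180.
Sum = Δt · [g(11/6) + g(11/3) + g(5.5)].
Sum ≈ 8.16512.

8.16512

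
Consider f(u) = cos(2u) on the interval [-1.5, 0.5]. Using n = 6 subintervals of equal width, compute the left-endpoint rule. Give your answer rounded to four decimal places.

0.2179

Δu = (0.5 − (-1.5))/6 = 1/3.
Left endpoints: -1.5, -7/6, -5/6, -0.5, -1/6, 1/6.
f(-1.5) ≈ -0.9900, f(-7/6) ≈ -0.6908, f(-5/6) ≈ -0.0957, f(-0.5) ≈ 0.5403, f(-1/6) ≈ 0.9450, f(1/6) ≈ 0.9450.
Sum = Δu · [f(-1.5) + f(-7/6) + f(-5/6) + ...].
Sum ≈ 0.2179.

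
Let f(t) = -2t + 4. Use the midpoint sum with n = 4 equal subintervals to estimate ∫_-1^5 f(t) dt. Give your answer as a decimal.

0

Δt = (5 − (-1))/4 = 1.5.
Midpoints: -0.25, 1.25, 2.75, 4.25.
f(-0.25) = 4.5, f(1.25) = 1.5, f(2.75) = -1.5, f(4.25) = -4.5.
Sum = Δt · [f(-0.25) + f(1.25) + f(2.75) + f(4.25)].
Sum = 0.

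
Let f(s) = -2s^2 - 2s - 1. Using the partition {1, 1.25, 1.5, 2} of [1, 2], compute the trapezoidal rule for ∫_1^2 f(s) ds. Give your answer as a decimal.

Subinterval widths: 0.25, 0.25, 0.5.
f(1) = -5, f(1.25) = -6.625, f(1.5) = -8.5, f(2) = -13.
On each subinterval the trapezoid contributes (Δs_i/2)·[f(s_{i-1}) + f(s_i)].
Sum = -8.71875.

-8.71875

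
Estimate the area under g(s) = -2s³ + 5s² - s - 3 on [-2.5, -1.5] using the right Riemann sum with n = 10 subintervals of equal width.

34.17

Δs = (-1.5 − (-2.5))/10 = 0.1.
Right endpoints: -2.4, -2.3, -2.2, -2.1, -2, -1.9, -1.8, -1.7, -1.6, -1.5.
g(-2.4) = 55.848, g(-2.3) = 50.084, g(-2.2) = 44.696, g(-2.1) = 39.672, g(-2) = 35, g(-1.9) = 30.668, g(-1.8) = 26.664, g(-1.7) = 22.976, g(-1.6) = 19.592, g(-1.5) = 16.5.
Sum = Δs · [g(-2.4) + g(-2.3) + g(-2.2) + ...].
Sum = 34.17.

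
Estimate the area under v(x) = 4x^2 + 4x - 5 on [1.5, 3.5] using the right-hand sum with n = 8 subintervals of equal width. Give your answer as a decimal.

68.75

Δx = (3.5 − 1.5)/8 = 0.25.
Right endpoints: 1.75, 2, 2.25, 2.5, 2.75, 3, 3.25, 3.5.
v(1.75) = 14.25, v(2) = 19, v(2.25) = 24.25, v(2.5) = 30, v(2.75) = 36.25, v(3) = 43, v(3.25) = 50.25, v(3.5) = 58.
Sum = Δx · [v(1.75) + v(2) + v(2.25) + ...].
Sum = 68.75.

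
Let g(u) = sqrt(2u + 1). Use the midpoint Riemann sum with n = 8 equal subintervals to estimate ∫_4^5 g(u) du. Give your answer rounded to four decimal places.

3.1610

Δu = (5 − 4)/8 = 0.125.
Midpoints: 4.0625, 4.1875, 4.3125, 4.4375, 4.5625, 4.6875, 4.8125, 4.9375.
g(4.0625) ≈ 3.0208, g(4.1875) ≈ 3.0619, g(4.3125) ≈ 3.1024, g(4.4375) ≈ 3.1425, g(4.5625) ≈ 3.1820, g(4.6875) ≈ 3.2210, g(4.8125) ≈ 3.2596, g(4.9375) ≈ 3.2977.
Sum = Δu · [g(4.0625) + g(4.1875) + g(4.3125) + ...].
Sum ≈ 3.1610.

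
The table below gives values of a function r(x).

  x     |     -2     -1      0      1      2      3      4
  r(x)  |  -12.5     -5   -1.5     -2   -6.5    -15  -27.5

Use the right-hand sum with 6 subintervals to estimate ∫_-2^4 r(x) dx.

Δx = 1.
Sum = 1·[(-5) + (-1.5) + (-2) + (-6.5) + (-15) + (-27.5)] = -57.5.

-57.5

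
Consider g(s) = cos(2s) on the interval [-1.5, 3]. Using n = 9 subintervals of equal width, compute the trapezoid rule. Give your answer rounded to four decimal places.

-0.0633

Δs = (3 − (-1.5))/9 = 0.5.
g(-1.5) ≈ -0.9900, g(-1) ≈ -0.4161, g(-0.5) ≈ 0.5403, g(0) ≈ 1.0000, g(0.5) ≈ 0.5403, g(1) ≈ -0.4161, g(1.5) ≈ -0.9900, g(2) ≈ -0.6536, g(2.5) ≈ 0.2837, g(3) ≈ 0.9602.
T_9 = (Δs/2)·[g(s_0) + 2g(s_1) + ... + 2g(s_{8}) + g(s_9)].
Sum ≈ -0.0633.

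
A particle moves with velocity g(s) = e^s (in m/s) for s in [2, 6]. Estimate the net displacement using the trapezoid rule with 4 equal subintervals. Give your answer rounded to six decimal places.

428.505771

Δs = (6 − 2)/4 = 1.
g(2) ≈ 7.389056, g(3) ≈ 20.085537, g(4) ≈ 54.598150, g(5) ≈ 148.413159, g(6) ≈ 403.428793.
T_4 = (Δs/2)·[g(s_0) + 2g(s_1) + 2g(s_2) + 2g(s_3) + g(s_4)].
Sum ≈ 428.505771.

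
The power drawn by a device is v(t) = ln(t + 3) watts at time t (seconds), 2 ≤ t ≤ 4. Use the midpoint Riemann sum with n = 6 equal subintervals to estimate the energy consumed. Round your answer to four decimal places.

Δt = (4 − 2)/6 = 1/3.
Midpoints: 13/6, 2.5, 17/6, 19/6, 3.5, 23/6.
v(13/6) ≈ 1.6422, v(2.5) ≈ 1.7047, v(17/6) ≈ 1.7636, v(19/6) ≈ 1.8192, v(3.5) ≈ 1.8718, v(23/6) ≈ 1.9218.
Sum = Δt · [v(13/6) + v(2.5) + v(17/6) + ...].
Sum ≈ 3.5744.

3.5744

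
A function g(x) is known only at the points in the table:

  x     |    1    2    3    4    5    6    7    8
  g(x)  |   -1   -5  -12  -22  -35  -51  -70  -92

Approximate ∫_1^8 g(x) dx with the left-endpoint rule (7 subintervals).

-196

Δx = 1.
Sum = 1·[(-1) + (-5) + (-12) + (-22) + (-35) + (-51) + (-70)] = -196.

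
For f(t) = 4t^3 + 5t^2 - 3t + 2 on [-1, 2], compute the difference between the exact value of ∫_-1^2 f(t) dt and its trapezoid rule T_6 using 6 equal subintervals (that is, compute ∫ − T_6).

-1.375

Exact integral: ∫_-1^2 f(t) dt = 31.5.
T_6 = 32.875.
Error = 31.5 − 32.875 = -1.375.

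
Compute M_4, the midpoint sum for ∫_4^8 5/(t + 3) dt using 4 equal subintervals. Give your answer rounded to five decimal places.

Δt = (8 − 4)/4 = 1.
Midpoints: 4.5, 5.5, 6.5, 7.5.
f(4.5) = 2/3, f(5.5) = 10/17, f(6.5) = 10/19, f(7.5) = 10/21.
Sum = Δt · [f(4.5) + f(5.5) + f(6.5) + f(7.5)].
Sum ≈ 2.25741.

2.25741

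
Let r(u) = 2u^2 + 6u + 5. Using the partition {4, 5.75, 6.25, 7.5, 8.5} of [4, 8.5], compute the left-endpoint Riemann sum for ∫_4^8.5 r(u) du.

472.84375

Subinterval widths: 1.75, 0.5, 1.25, 1.
Left endpoints: 4, 5.75, 6.25, 7.5.
r(4) = 61, r(5.75) = 105.625, r(6.25) = 120.625, r(7.5) = 162.5.
Sum = Σ Δu_i · r(u_i).
Sum = 472.84375.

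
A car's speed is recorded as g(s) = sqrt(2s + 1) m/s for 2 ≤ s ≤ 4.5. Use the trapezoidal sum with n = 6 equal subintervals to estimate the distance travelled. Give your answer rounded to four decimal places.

Δs = (4.5 − 2)/6 = 5/12.
g(2) ≈ 2.2361, g(29/12) ≈ 2.4152, g(17/6) ≈ 2.5820, g(3.25) ≈ 2.7386, g(11/3) ≈ 2.8868, g(49/12) ≈ 3.0277, g(4.5) ≈ 3.1623.
T_6 = (Δs/2)·[g(s_0) + 2g(s_1) + ... + 2g(s_{5}) + g(s_6)].
Sum ≈ 6.8123.

6.8123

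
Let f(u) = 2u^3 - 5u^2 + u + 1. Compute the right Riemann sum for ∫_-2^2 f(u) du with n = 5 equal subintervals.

Δu = (2 − (-2))/5 = 0.8.
Right endpoints: -1.2, -0.4, 0.4, 1.2, 2.
f(-1.2) = -10.856, f(-0.4) = -0.328, f(0.4) = 0.728, f(1.2) = -1.544, f(2) = -1.
Sum = Δu · [f(-1.2) + f(-0.4) + f(0.4) + f(1.2) + f(2)].
Sum = -10.4.

-10.4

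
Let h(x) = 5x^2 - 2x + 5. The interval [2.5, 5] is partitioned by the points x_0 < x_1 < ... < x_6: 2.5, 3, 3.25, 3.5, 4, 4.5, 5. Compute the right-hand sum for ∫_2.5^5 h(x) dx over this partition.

Subinterval widths: 0.5, 0.25, 0.25, 0.5, 0.5, 0.5.
Right endpoints: 3, 3.25, 3.5, 4, 4.5, 5.
h(3) = 44, h(3.25) = 51.3125, h(3.5) = 59.25, h(4) = 77, h(4.5) = 97.25, h(5) = 120.
Sum = Σ Δx_i · h(x_i).
Sum = 196.765625.

196.765625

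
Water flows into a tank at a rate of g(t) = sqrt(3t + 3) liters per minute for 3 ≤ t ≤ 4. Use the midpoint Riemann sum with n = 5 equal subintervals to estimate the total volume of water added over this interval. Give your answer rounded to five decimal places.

Δt = (4 − 3)/5 = 0.2.
Midpoints: 3.1, 3.3, 3.5, 3.7, 3.9.
g(3.1) ≈ 3.50714, g(3.3) ≈ 3.59166, g(3.5) ≈ 3.67423, g(3.7) ≈ 3.75500, g(3.9) ≈ 3.83406.
Sum = Δt · [g(3.1) + g(3.3) + g(3.5) + g(3.7) + g(3.9)].
Sum ≈ 3.67242.

3.67242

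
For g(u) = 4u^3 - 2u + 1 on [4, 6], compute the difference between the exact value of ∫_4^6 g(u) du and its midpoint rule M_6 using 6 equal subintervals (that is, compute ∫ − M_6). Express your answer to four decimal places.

1.1111

Exact integral: ∫_4^6 g(u) du = 1022.
M_6 ≈ 1020.888889.
Error ≈ 1022 − 1020.888889 ≈ 1.1111.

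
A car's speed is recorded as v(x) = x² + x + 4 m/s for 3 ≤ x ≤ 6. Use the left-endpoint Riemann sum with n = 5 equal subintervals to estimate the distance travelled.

79.68

Δx = (6 − 3)/5 = 0.6.
Left endpoints: 3, 3.6, 4.2, 4.8, 5.4.
v(3) = 16, v(3.6) = 20.56, v(4.2) = 25.84, v(4.8) = 31.84, v(5.4) = 38.56.
Sum = Δx · [v(3) + v(3.6) + v(4.2) + v(4.8) + v(5.4)].
Sum = 79.68.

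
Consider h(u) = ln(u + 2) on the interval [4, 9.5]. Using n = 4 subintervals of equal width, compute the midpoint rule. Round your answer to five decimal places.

11.84268

Δu = (9.5 − 4)/4 = 1.375.
Midpoints: 4.6875, 6.0625, 7.4375, 8.8125.
h(4.6875) ≈ 1.90024, h(6.0625) ≈ 2.08722, h(7.4375) ≈ 2.24469, h(8.8125) ≈ 2.38070.
Sum = Δu · [h(4.6875) + h(6.0625) + h(7.4375) + h(8.8125)].
Sum ≈ 11.84268.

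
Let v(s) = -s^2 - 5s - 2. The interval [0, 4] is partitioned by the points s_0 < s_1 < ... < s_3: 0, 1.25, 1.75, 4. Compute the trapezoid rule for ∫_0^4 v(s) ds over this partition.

Subinterval widths: 1.25, 0.5, 2.25.
v(0) = -2, v(1.25) = -9.8125, v(1.75) = -13.8125, v(4) = -38.
On each subinterval the trapezoid contributes (Δs_i/2)·[v(s_{i-1}) + v(s_i)].
Sum = -71.578125.

-71.578125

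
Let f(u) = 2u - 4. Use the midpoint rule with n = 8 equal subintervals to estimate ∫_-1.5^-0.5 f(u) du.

Δu = (-0.5 − (-1.5))/8 = 0.125.
Midpoints: -1.4375, -1.3125, -1.1875, -1.0625, -0.9375, -0.8125, -0.6875, -0.5625.
f(-1.4375) = -6.875, f(-1.3125) = -6.625, f(-1.1875) = -6.375, f(-1.0625) = -6.125, f(-0.9375) = -5.875, f(-0.8125) = -5.625, f(-0.6875) = -5.375, f(-0.5625) = -5.125.
Sum = Δu · [f(-1.4375) + f(-1.3125) + f(-1.1875) + ...].
Sum = -6.

-6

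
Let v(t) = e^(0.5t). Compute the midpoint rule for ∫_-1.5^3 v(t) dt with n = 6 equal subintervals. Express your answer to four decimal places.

7.9719

Δt = (3 − (-1.5))/6 = 0.75.
Midpoints: -1.125, -0.375, 0.375, 1.125, 1.875, 2.625.
v(-1.125) ≈ 0.5698, v(-0.375) ≈ 0.8290, v(0.375) ≈ 1.2062, v(1.125) ≈ 1.7551, v(1.875) ≈ 2.5536, v(2.625) ≈ 3.7155.
Sum = Δt · [v(-1.125) + v(-0.375) + v(0.375) + ...].
Sum ≈ 7.9719.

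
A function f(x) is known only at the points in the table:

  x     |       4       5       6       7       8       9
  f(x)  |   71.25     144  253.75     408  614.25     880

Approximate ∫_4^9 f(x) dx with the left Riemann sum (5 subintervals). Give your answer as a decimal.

1491.25

Δx = 1.
Sum = 1·[71.25 + 144 + 253.75 + 408 + 614.25] = 1491.25.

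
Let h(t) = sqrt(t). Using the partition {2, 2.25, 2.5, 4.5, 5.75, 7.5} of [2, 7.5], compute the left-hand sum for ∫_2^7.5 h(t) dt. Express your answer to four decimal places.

Subinterval widths: 0.25, 0.25, 2, 1.25, 1.75.
Left endpoints: 2, 2.25, 2.5, 4.5, 5.75.
h(2) ≈ 1.4142, h(2.25) ≈ 1.5000, h(2.5) ≈ 1.5811, h(4.5) ≈ 2.1213, h(5.75) ≈ 2.3979.
Sum = Σ Δt_i · h(t_i).
Sum ≈ 10.7388.

10.7388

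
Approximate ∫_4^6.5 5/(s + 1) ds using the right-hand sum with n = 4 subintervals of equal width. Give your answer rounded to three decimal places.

Δs = (6.5 − 4)/4 = 0.625.
Right endpoints: 4.625, 5.25, 5.875, 6.5.
f(4.625) = 8/9, f(5.25) = 0.8, f(5.875) = 8/11, f(6.5) = 2/3.
Sum = Δs · [f(4.625) + f(5.25) + f(5.875) + f(6.5)].
Sum ≈ 1.927.

1.927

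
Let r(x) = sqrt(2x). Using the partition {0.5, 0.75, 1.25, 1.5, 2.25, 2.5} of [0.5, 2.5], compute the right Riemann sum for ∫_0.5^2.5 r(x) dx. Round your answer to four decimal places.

3.6798

Subinterval widths: 0.25, 0.5, 0.25, 0.75, 0.25.
Right endpoints: 0.75, 1.25, 1.5, 2.25, 2.5.
r(0.75) ≈ 1.2247, r(1.25) ≈ 1.5811, r(1.5) ≈ 1.7321, r(2.25) ≈ 2.1213, r(2.5) ≈ 2.2361.
Sum = Σ Δx_i · r(x_i).
Sum ≈ 3.6798.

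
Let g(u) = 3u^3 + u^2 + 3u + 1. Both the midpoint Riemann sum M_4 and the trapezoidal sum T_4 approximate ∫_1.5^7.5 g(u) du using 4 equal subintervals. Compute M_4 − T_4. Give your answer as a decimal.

M_4 = 2549.0625.
T_4 = 2689.125.
M_4 − T_4 = -140.0625.

-140.0625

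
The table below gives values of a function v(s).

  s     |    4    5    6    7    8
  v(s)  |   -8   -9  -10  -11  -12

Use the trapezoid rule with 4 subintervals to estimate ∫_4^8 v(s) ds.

Δs = 1.
T_4 = (1/2)·[(-8) + 2·(-9) + 2·(-10) + 2·(-11) + (-12)] = -40.

-40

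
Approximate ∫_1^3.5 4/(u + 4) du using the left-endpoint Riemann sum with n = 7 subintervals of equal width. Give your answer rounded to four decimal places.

1.6704

Δu = (3.5 − 1)/7 = 5/14.
Left endpoints: 1, 19/14, 12/7, 29/14, 17/7, 39/14, 22/7.
f(1) = 0.8, f(19/14) = 56/75, f(12/7) = 0.7, f(29/14) = 56/85, f(17/7) = 28/45, f(39/14) = 56/95, f(22/7) = 0.56.
Sum = Δu · [f(1) + f(19/14) + f(12/7) + ...].
Sum ≈ 1.6704.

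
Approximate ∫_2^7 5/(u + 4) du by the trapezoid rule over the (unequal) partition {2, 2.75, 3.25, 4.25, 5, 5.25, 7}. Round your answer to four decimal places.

Subinterval widths: 0.75, 0.5, 1, 0.75, 0.25, 1.75.
f(2) = 5/6, f(2.75) = 20/27, f(3.25) = 20/29, f(4.25) = 20/33, f(5) = 5/9, f(5.25) = 20/37, f(7) = 5/11.
On each subinterval the trapezoid contributes (Δu_i/2)·[f(u_{i-1}) + f(u_i)].
Sum ≈ 3.0391.

3.0391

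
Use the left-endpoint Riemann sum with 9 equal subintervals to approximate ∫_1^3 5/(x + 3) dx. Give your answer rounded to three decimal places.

Δx = (3 − 1)/9 = 2/9.
Left endpoints: 1, 11/9, 13/9, 5/3, 17/9, 19/9, 7/3, 23/9, 25/9.
f(1) = 1.25, f(11/9) = 45/38, f(13/9) = 1.125, f(5/3) = 15/14, f(17/9) = 45/44, f(19/9) = 45/46, f(7/3) = 0.9375, f(23/9) = 0.9, f(25/9) = 45/52.
Sum = Δx · [f(1) + f(11/9) + f(13/9) + ...].
Sum ≈ 2.074.

2.074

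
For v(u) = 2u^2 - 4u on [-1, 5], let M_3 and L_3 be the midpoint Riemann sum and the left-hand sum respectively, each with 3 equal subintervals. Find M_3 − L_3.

M_3 = 32.
L_3 = 20.
M_3 − L_3 = 12.

12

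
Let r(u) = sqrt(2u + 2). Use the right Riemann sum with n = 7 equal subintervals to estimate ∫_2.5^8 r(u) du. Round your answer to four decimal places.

Δu = (8 − 2.5)/7 = 11/14.
Right endpoints: 23/7, 57/14, 34/7, 79/14, 45/7, 101/14, 8.
r(23/7) ≈ 2.9277, r(57/14) ≈ 3.1848, r(34/7) ≈ 3.4226, r(79/14) ≈ 3.6450, r(45/7) ≈ 3.8545, r(101/14) ≈ 4.0532, r(8) ≈ 4.2426.
Sum = Δu · [r(23/7) + r(57/14) + r(34/7) + ...].
Sum ≈ 19.9025.

19.9025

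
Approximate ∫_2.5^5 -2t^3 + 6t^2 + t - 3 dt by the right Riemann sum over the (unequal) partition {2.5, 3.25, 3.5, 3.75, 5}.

-134.296875

Subinterval widths: 0.75, 0.25, 0.25, 1.25.
Right endpoints: 3.25, 3.5, 3.75, 5.
f(3.25) = -5.03125, f(3.5) = -11.75, f(3.75) = -20.34375, f(5) = -98.
Sum = Σ Δt_i · f(t_i).
Sum = -134.296875.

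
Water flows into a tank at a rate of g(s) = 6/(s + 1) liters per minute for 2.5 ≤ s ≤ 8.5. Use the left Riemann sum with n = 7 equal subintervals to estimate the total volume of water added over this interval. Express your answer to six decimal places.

Δs = (8.5 − 2.5)/7 = 6/7.
Left endpoints: 2.5, 47/14, 59/14, 71/14, 83/14, 95/14, 107/14.
g(2.5) = 12/7, g(47/14) = 84/61, g(59/14) = 84/73, g(71/14) = 84/85, g(83/14) = 84/97, g(95/14) = 84/109, g(107/14) = 84/121.
Sum = Δs · [g(2.5) + g(47/14) + g(59/14) + ...].
Sum ≈ 6.480936.

6.480936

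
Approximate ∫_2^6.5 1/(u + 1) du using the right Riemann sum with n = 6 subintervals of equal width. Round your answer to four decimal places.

0.8456

Δu = (6.5 − 2)/6 = 0.75.
Right endpoints: 2.75, 3.5, 4.25, 5, 5.75, 6.5.
f(2.75) = 4/15, f(3.5) = 2/9, f(4.25) = 4/21, f(5) = 1/6, f(5.75) = 4/27, f(6.5) = 2/15.
Sum = Δu · [f(2.75) + f(3.5) + f(4.25) + ...].
Sum ≈ 0.8456.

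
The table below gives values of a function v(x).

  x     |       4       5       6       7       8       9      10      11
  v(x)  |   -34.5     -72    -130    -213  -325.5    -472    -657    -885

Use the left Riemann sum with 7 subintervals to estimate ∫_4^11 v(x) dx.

-1904

Δx = 1.
Sum = 1·[(-34.5) + (-72) + (-130) + (-213) + (-325.5) + (-472) + (-657)] = -1904.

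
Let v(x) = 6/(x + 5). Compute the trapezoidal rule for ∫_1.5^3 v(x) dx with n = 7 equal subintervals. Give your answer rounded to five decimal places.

Δx = (3 − 1.5)/7 = 3/14.
v(1.5) = 12/13, v(12/7) = 42/47, v(27/14) = 84/97, v(15/7) = 0.84, v(33/14) = 84/103, v(18/7) = 42/53, v(39/14) = 84/109, v(3) = 0.75.
T_7 = (Δx/2)·[v(x_0) + 2v(x_1) + ... + 2v(x_{6}) + v(x_7)].
Sum ≈ 1.24602.

1.24602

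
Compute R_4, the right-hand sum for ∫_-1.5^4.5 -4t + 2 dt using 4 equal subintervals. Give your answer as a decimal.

-42

Δt = (4.5 − (-1.5))/4 = 1.5.
Right endpoints: 0, 1.5, 3, 4.5.
f(0) = 2, f(1.5) = -4, f(3) = -10, f(4.5) = -16.
Sum = Δt · [f(0) + f(1.5) + f(3) + f(4.5)].
Sum = -42.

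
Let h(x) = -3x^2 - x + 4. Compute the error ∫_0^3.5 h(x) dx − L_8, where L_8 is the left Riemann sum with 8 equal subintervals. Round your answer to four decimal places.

Exact integral: ∫_0^3.5 h(x) dx = -35.
L_8 ≈ -26.530273.
Error ≈ -35 − (-26.530273) ≈ -8.4697.

-8.4697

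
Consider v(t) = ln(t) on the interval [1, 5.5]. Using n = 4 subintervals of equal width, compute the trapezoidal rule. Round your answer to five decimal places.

4.79330

Δt = (5.5 − 1)/4 = 1.125.
v(1) ≈ 0.00000, v(2.125) ≈ 0.75377, v(3.25) ≈ 1.17865, v(4.375) ≈ 1.47591, v(5.5) ≈ 1.70475.
T_4 = (Δt/2)·[v(t_0) + 2v(t_1) + 2v(t_2) + 2v(t_3) + v(t_4)].
Sum ≈ 4.79330.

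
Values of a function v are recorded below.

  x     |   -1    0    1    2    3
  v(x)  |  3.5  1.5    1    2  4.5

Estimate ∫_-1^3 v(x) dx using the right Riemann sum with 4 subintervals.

Δx = 1.
Sum = 1·[1.5 + 1 + 2 + 4.5] = 9.

9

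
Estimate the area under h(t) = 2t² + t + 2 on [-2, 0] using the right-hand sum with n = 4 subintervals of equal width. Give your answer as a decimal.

6

Δt = (0 − (-2))/4 = 0.5.
Right endpoints: -1.5, -1, -0.5, 0.
h(-1.5) = 5, h(-1) = 3, h(-0.5) = 2, h(0) = 2.
Sum = Δt · [h(-1.5) + h(-1) + h(-0.5) + h(0)].
Sum = 6.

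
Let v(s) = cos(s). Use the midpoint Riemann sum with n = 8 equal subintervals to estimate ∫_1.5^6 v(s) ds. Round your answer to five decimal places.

Δs = (6 − 1.5)/8 = 0.5625.
Midpoints: 1.78125, 2.34375, 2.90625, 3.46875, 4.03125, 4.59375, 5.15625, 5.71875.
v(1.78125) ≈ -0.20890, v(2.34375) ≈ -0.69825, v(2.90625) ≈ -0.97243, v(3.46875) ≈ -0.94696, v(4.03125) ≈ -0.62968, v(4.59375) ≈ -0.11836, v(5.15625) ≈ 0.42943, v(5.71875) ≈ 0.84489.
Sum = Δs · [v(1.78125) + v(2.34375) + v(2.90625) + ...].
Sum ≈ -1.29390.

-1.29390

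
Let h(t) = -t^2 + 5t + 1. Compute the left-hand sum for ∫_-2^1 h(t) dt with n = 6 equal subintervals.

Δt = (1 − (-2))/6 = 0.5.
Left endpoints: -2, -1.5, -1, -0.5, 0, 0.5.
h(-2) = -13, h(-1.5) = -8.75, h(-1) = -5, h(-0.5) = -1.75, h(0) = 1, h(0.5) = 3.25.
Sum = Δt · [h(-2) + h(-1.5) + h(-1) + ...].
Sum = -12.125.

-12.125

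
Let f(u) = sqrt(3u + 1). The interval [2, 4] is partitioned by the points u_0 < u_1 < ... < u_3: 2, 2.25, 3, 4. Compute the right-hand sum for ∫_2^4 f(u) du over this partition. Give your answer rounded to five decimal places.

6.67323

Subinterval widths: 0.25, 0.75, 1.
Right endpoints: 2.25, 3, 4.
f(2.25) ≈ 2.78388, f(3) ≈ 3.16228, f(4) ≈ 3.60555.
Sum = Σ Δu_i · f(u_i).
Sum ≈ 6.67323.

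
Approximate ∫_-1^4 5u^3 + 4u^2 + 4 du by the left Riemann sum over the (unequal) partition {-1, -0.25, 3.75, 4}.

Subinterval widths: 0.75, 4, 0.25.
Left endpoints: -1, -0.25, 3.75.
f(-1) = 3, f(-0.25) = 4.171875, f(3.75) = 323.921875.
Sum = Σ Δu_i · f(u_i).
Sum = 99.91796875.

99.91796875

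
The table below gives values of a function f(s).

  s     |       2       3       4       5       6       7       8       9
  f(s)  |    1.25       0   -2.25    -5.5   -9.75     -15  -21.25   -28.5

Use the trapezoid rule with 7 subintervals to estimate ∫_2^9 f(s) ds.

Δs = 1.
T_7 = (1/2)·[1.25 + 2·0 + 2·(-2.25) + 2·(-5.5) + 2·(-9.75) + 2·(-15) + 2·(-21.25) + (-28.5)] = -67.375.

-67.375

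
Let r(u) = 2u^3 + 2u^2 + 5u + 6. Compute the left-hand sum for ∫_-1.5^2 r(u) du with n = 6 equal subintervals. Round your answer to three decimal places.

Δu = (2 − (-1.5))/6 = 7/12.
Left endpoints: -1.5, -11/12, -1/3, 0.25, 5/6, 17/12.
r(-1.5) = -3.75, r(-11/12) = 1345/864, r(-1/3) = 121/27, r(0.25) = 7.40625, r(5/6) = 1373/108, r(17/12) = 19685/864.
Sum = Δu · [r(-1.5) + r(-11/12) + r(-1/3) + ...].
Sum ≈ 26.361.

26.361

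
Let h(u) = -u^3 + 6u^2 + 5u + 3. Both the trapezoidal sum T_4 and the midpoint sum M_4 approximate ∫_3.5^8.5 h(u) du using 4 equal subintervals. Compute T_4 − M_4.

-23.4375

T_4 = 24.375.
M_4 = 47.8125.
T_4 − M_4 = -23.4375.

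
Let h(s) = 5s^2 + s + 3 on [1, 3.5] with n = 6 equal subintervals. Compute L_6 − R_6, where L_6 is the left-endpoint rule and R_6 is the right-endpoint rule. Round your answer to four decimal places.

L_6 ≈ 71.038773.
R_6 ≈ 95.517940.
L_6 − R_6 ≈ -24.4792.

-24.4792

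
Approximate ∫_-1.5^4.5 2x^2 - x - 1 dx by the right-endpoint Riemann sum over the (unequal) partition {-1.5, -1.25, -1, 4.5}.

193.84375

Subinterval widths: 0.25, 0.25, 5.5.
Right endpoints: -1.25, -1, 4.5.
f(-1.25) = 3.375, f(-1) = 2, f(4.5) = 35.
Sum = Σ Δx_i · f(x_i).
Sum = 193.84375.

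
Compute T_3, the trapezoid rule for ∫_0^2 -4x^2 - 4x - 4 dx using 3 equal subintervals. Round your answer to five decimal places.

-27.25926

Δx = (2 − 0)/3 = 2/3.
f(0) = -4, f(2/3) = -76/9, f(4/3) = -148/9, f(2) = -28.
T_3 = (Δx/2)·[f(x_0) + 2f(x_1) + 2f(x_2) + f(x_3)].
Sum ≈ -27.25926.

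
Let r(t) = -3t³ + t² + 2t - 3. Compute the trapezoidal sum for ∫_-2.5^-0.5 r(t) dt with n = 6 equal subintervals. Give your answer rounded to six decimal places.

Δt = (-0.5 − (-2.5))/6 = 1/3.
r(-2.5) = 45.125, r(-13/6) = 27.875, r(-11/6) = 1093/72, r(-1.5) = 6.375, r(-7/6) = 19/24, r(-5/6) = -161/72, r(-0.5) = -3.375.
T_6 = (Δt/2)·[r(t_0) + 2r(t_1) + ... + 2r(t_{5}) + r(t_6)].
Sum ≈ 22.953704.

22.953704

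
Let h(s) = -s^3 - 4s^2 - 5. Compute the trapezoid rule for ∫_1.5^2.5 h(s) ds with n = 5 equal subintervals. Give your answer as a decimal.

Δs = (2.5 − 1.5)/5 = 0.2.
h(1.5) = -17.375, h(1.7) = -21.473, h(1.9) = -26.299, h(2.1) = -31.901, h(2.3) = -38.327, h(2.5) = -45.625.
T_5 = (Δs/2)·[h(s_0) + 2h(s_1) + ... + 2h(s_{4}) + h(s_5)].
Sum = -29.9.

-29.9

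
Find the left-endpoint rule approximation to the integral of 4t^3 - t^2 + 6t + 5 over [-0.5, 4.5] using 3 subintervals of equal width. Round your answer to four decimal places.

Δt = (4.5 − (-0.5))/3 = 5/3.
Left endpoints: -0.5, 7/6, 17/6.
f(-0.5) = 1.25, f(7/6) = 1835/108, f(17/6) = 11335/108.
Sum = Δt · [f(-0.5) + f(7/6) + f(17/6)].
Sum ≈ 205.3241.

205.3241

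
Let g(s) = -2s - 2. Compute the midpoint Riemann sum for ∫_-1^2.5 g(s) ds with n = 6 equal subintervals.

-12.25

Δs = (2.5 − (-1))/6 = 7/12.
Midpoints: -17/24, -0.125, 11/24, 25/24, 1.625, 53/24.
g(-17/24) = -7/12, g(-0.125) = -1.75, g(11/24) = -35/12, g(25/24) = -49/12, g(1.625) = -5.25, g(53/24) = -77/12.
Sum = Δs · [g(-17/24) + g(-0.125) + g(11/24) + ...].
Sum = -12.25.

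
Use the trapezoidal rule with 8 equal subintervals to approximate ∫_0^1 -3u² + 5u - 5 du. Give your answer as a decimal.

-3.5078125

Δu = (1 − 0)/8 = 0.125.
f(0) = -5, f(0.125) = -4.421875, f(0.25) = -3.9375, f(0.375) = -3.546875, f(0.5) = -3.25, f(0.625) = -3.046875, f(0.75) = -2.9375, f(0.875) = -2.921875, f(1) = -3.
T_8 = (Δu/2)·[f(u_0) + 2f(u_1) + ... + 2f(u_{7}) + f(u_8)].
Sum = -3.5078125.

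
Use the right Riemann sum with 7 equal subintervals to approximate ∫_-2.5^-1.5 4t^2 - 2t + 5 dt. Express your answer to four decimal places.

Δt = (-1.5 − (-2.5))/7 = 1/7.
Right endpoints: -33/14, -31/14, -29/14, -27/14, -25/14, -23/14, -1.5.
f(-33/14) = 1565/49, f(-31/14) = 1423/49, f(-29/14) = 1289/49, f(-27/14) = 1163/49, f(-25/14) = 1045/49, f(-23/14) = 935/49, f(-1.5) = 17.
Sum = Δt · [f(-33/14) + f(-31/14) + f(-29/14) + ...].
Sum ≈ 24.0612.

24.0612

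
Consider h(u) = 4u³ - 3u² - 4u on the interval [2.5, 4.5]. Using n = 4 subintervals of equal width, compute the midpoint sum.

265.875

Δu = (4.5 − 2.5)/4 = 0.5.
Midpoints: 2.75, 3.25, 3.75, 4.25.
h(2.75) = 49.5, h(3.25) = 92.625, h(3.75) = 153.75, h(4.25) = 235.875.
Sum = Δu · [h(2.75) + h(3.25) + h(3.75) + h(4.25)].
Sum = 265.875.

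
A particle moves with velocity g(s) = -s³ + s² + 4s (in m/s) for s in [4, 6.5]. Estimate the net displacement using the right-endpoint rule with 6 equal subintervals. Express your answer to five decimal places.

Δs = (6.5 − 4)/6 = 5/12.
Right endpoints: 53/12, 29/6, 5.25, 17/3, 73/12, 6.5.
g(53/12) = -84641/1728, g(29/6) = -15167/216, g(5.25) = -96.140625, g(17/3) = -3434/27, g(73/12) = -283021/1728, g(6.5) = -206.375.
Sum = Δs · [g(53/12) + g(29/6) + g(5.25) + ...].
Sum ≈ -296.95240.

-296.95240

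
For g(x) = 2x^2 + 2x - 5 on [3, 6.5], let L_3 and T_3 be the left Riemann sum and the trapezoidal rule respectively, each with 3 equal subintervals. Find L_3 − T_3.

-42.875

L_3 ≈ 139.546296.
T_3 ≈ 182.421296.
L_3 − T_3 = -42.875.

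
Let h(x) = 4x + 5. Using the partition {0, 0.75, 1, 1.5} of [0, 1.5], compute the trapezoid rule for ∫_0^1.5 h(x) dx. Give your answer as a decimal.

Subinterval widths: 0.75, 0.25, 0.5.
h(0) = 5, h(0.75) = 8, h(1) = 9, h(1.5) = 11.
On each subinterval the trapezoid contributes (Δx_i/2)·[h(x_{i-1}) + h(x_i)].
Sum = 12.

12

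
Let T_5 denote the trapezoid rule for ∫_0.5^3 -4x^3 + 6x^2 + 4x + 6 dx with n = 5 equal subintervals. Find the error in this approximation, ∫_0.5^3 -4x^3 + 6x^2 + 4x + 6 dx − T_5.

1.5625

Exact integral: ∫_0.5^3 f(x) dx = 5.3125.
T_5 = 3.75.
Error = 5.3125 − 3.75 = 1.5625.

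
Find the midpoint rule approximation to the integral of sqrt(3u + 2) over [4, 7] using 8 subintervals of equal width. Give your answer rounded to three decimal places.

12.872

Δu = (7 − 4)/8 = 0.375.
Midpoints: 4.1875, 4.5625, 4.9375, 5.3125, 5.6875, 6.0625, 6.4375, 6.8125.
f(4.1875) ≈ 3.816, f(4.5625) ≈ 3.961, f(4.9375) ≈ 4.100, f(5.3125) ≈ 4.235, f(5.6875) ≈ 4.366, f(6.0625) ≈ 4.493, f(6.4375) ≈ 4.617, f(6.8125) ≈ 4.737.
Sum = Δu · [f(4.1875) + f(4.5625) + f(4.9375) + ...].
Sum ≈ 12.872.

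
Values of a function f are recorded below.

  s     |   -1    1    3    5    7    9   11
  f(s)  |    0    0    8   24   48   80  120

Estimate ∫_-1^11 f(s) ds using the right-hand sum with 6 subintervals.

Δs = 2.
Sum = 2·[0 + 8 + 24 + 48 + 80 + 120] = 560.

560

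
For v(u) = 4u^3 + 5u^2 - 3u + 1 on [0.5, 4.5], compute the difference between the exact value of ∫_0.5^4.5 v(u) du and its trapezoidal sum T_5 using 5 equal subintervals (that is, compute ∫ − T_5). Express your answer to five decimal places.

-14.93333

Exact integral: ∫_0.5^4.5 v(u) du ≈ 535.6666667.
T_5 = 550.6.
Error ≈ 535.6666667 − 550.6 ≈ -14.93333.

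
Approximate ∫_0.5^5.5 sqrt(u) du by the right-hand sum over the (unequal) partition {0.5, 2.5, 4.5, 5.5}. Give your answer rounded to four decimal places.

9.7501

Subinterval widths: 2, 2, 1.
Right endpoints: 2.5, 4.5, 5.5.
f(2.5) ≈ 1.5811, f(4.5) ≈ 2.1213, f(5.5) ≈ 2.3452.
Sum = Σ Δu_i · f(u_i).
Sum ≈ 9.7501.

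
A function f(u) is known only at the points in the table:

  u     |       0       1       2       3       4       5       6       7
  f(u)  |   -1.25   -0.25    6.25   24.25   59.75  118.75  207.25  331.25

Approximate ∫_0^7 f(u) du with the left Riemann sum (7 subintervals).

Δu = 1.
Sum = 1·[(-1.25) + (-0.25) + 6.25 + 24.25 + 59.75 + 118.75 + 207.25] = 414.75.

414.75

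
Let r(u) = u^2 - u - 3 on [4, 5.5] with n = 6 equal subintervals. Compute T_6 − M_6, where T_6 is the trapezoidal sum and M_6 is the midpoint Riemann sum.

T_6 = 22.515625.
M_6 = 22.4921875.
T_6 − M_6 = 0.0234375.

0.0234375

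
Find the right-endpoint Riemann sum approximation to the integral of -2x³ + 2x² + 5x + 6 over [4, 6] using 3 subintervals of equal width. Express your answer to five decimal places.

Δx = (6 − 4)/3 = 2/3.
Right endpoints: 14/3, 16/3, 6.
f(14/3) = -3520/27, f(16/3) = -5774/27, f(6) = -324.
Sum = Δx · [f(14/3) + f(16/3) + f(6)].
Sum ≈ -445.48148.

-445.48148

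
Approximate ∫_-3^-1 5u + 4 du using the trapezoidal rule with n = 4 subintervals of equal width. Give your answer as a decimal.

-12

Δu = (-1 − (-3))/4 = 0.5.
f(-3) = -11, f(-2.5) = -8.5, f(-2) = -6, f(-1.5) = -3.5, f(-1) = -1.
T_4 = (Δu/2)·[f(u_0) + 2f(u_1) + 2f(u_2) + 2f(u_3) + f(u_4)].
Sum = -12.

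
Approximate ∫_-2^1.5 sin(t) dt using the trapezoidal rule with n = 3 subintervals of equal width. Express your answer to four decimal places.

Δt = (1.5 − (-2))/3 = 7/6.
f(-2) ≈ -0.9093, f(-5/6) ≈ -0.7402, f(1/3) ≈ 0.3272, f(1.5) ≈ 0.9975.
T_3 = (Δt/2)·[f(t_0) + 2f(t_1) + 2f(t_2) + f(t_3)].
Sum ≈ -0.4304.

-0.4304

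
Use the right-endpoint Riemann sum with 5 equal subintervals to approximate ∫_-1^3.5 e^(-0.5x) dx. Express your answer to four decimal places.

2.3358

Δx = (3.5 − (-1))/5 = 0.9.
Right endpoints: -0.1, 0.8, 1.7, 2.6, 3.5.
f(-0.1) ≈ 1.0513, f(0.8) ≈ 0.6703, f(1.7) ≈ 0.4274, f(2.6) ≈ 0.2725, f(3.5) ≈ 0.1738.
Sum = Δx · [f(-0.1) + f(0.8) + f(1.7) + f(2.6) + f(3.5)].
Sum ≈ 2.3358.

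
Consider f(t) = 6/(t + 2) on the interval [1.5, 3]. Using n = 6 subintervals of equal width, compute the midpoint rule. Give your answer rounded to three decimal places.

Δt = (3 − 1.5)/6 = 0.25.
Midpoints: 1.625, 1.875, 2.125, 2.375, 2.625, 2.875.
f(1.625) = 48/29, f(1.875) = 48/31, f(2.125) = 16/11, f(2.375) = 48/35, f(2.625) = 48/37, f(2.875) = 16/13.
Sum = Δt · [f(1.625) + f(1.875) + f(2.125) + ...].
Sum ≈ 2.139.

2.139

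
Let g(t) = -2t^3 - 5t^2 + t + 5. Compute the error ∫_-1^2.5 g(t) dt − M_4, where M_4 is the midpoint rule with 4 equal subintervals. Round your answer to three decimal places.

Exact integral: ∫_-1^2.5 g(t) dt ≈ -26.61458.
M_4 ≈ -24.49316.
Error ≈ -26.61458 − (-24.49316) ≈ -2.121.

-2.121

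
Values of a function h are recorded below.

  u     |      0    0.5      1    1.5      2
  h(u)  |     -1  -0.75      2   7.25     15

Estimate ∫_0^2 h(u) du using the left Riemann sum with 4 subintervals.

Δu = 0.5.
Sum = 0.5·[(-1) + (-0.75) + 2 + 7.25] = 3.75.

3.75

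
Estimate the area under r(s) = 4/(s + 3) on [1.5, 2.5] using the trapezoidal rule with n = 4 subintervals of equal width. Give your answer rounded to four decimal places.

Δs = (2.5 − 1.5)/4 = 0.25.
r(1.5) = 8/9, r(1.75) = 16/19, r(2) = 0.8, r(2.25) = 16/21, r(2.5) = 8/11.
T_4 = (Δs/2)·[r(s_0) + 2r(s_1) + 2r(s_2) + 2r(s_3) + r(s_4)].
Sum ≈ 0.8030.

0.8030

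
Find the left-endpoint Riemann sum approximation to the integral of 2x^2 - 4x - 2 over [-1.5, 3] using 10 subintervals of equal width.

Δx = (3 − (-1.5))/10 = 0.45.
Left endpoints: -1.5, -1.05, -0.6, -0.15, 0.3, 0.75, 1.2, 1.65, 2.1, 2.55.
f(-1.5) = 8.5, f(-1.05) = 4.405, f(-0.6) = 1.12, f(-0.15) = -1.355, f(0.3) = -3.02, f(0.75) = -3.875, f(1.2) = -3.92, f(1.65) = -3.155, f(2.1) = -1.58, f(2.55) = 0.805.
Sum = Δx · [f(-1.5) + f(-1.05) + f(-0.6) + ...].
Sum = -0.93375.

-0.93375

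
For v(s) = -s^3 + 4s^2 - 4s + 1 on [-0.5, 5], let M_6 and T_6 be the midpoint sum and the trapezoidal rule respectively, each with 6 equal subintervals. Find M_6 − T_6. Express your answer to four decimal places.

M_6 ≈ -32.341942.
T_6 ≈ -35.519242.
M_6 − T_6 ≈ 3.1773.

3.1773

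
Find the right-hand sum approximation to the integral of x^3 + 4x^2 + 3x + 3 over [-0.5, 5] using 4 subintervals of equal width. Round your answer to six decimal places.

560.752930

Δx = (5 − (-0.5))/4 = 1.375.
Right endpoints: 0.875, 2.25, 3.625, 5.
f(0.875) = 4791/512, f(2.25) = 41.390625, f(3.625) = 58405/512, f(5) = 243.
Sum = Δx · [f(0.875) + f(2.25) + f(3.625) + f(5)].
Sum ≈ 560.752930.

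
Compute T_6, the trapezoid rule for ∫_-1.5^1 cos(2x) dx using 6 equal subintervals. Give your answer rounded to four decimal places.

Δx = (1 − (-1.5))/6 = 5/12.
f(-1.5) ≈ -0.9900, f(-13/12) ≈ -0.5612, f(-2/3) ≈ 0.2352, f(-0.25) ≈ 0.8776, f(1/6) ≈ 0.9450, f(7/12) ≈ 0.3932, f(1) ≈ -0.4161.
T_6 = (Δx/2)·[f(x_0) + 2f(x_1) + ... + 2f(x_{5}) + f(x_6)].
Sum ≈ 0.4945.

0.4945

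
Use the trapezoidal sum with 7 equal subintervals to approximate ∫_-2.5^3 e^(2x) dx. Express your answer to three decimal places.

Δx = (3 − (-2.5))/7 = 11/14.
f(-2.5) ≈ 0.007, f(-12/7) ≈ 0.032, f(-13/14) ≈ 0.156, f(-1/7) ≈ 0.751, f(9/14) ≈ 3.617, f(10/7) ≈ 17.412, f(31/14) ≈ 83.812, f(3) ≈ 403.429.
T_7 = (Δx/2)·[f(x_0) + 2f(x_1) + ... + 2f(x_{6}) + f(x_7)].
Sum ≈ 241.606.

241.606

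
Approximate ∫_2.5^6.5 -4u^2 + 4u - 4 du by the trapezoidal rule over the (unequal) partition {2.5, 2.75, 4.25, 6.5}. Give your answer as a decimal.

-299.1875

Subinterval widths: 0.25, 1.5, 2.25.
f(2.5) = -19, f(2.75) = -23.25, f(4.25) = -59.25, f(6.5) = -147.
On each subinterval the trapezoid contributes (Δu_i/2)·[f(u_{i-1}) + f(u_i)].
Sum = -299.1875.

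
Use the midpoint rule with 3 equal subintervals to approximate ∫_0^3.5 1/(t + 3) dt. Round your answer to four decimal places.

0.7684

Δt = (3.5 − 0)/3 = 7/6.
Midpoints: 7/12, 1.75, 35/12.
f(7/12) = 12/43, f(1.75) = 4/19, f(35/12) = 12/71.
Sum = Δt · [f(7/12) + f(1.75) + f(35/12)].
Sum ≈ 0.7684.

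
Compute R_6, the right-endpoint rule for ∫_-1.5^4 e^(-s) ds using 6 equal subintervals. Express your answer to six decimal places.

2.725909

Δs = (4 − (-1.5))/6 = 11/12.
Right endpoints: -7/12, 1/3, 1.25, 13/6, 37/12, 4.
f(-7/12) ≈ 1.792002, f(1/3) ≈ 0.716531, f(1.25) ≈ 0.286505, f(13/6) ≈ 0.114559, f(37/12) ≈ 0.045806, f(4) ≈ 0.018316.
Sum = Δs · [f(-7/12) + f(1/3) + f(1.25) + ...].
Sum ≈ 2.725909.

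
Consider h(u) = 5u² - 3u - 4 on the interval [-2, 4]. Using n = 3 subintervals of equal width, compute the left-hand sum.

Δu = (4 − (-2))/3 = 2.
Left endpoints: -2, 0, 2.
h(-2) = 22, h(0) = -4, h(2) = 10.
Sum = Δu · [h(-2) + h(0) + h(2)].
Sum = 56.

56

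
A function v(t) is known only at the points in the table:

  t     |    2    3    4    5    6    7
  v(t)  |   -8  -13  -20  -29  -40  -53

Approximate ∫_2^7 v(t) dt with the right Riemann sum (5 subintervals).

-155

Δt = 1.
Sum = 1·[(-13) + (-20) + (-29) + (-40) + (-53)] = -155.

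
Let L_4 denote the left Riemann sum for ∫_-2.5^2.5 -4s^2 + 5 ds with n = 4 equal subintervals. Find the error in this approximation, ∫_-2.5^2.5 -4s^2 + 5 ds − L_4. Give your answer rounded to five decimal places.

5.20833

Exact integral: ∫_-2.5^2.5 f(s) ds ≈ -16.6666667.
L_4 = -21.875.
Error ≈ -16.6666667 − (-21.875) ≈ 5.20833.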